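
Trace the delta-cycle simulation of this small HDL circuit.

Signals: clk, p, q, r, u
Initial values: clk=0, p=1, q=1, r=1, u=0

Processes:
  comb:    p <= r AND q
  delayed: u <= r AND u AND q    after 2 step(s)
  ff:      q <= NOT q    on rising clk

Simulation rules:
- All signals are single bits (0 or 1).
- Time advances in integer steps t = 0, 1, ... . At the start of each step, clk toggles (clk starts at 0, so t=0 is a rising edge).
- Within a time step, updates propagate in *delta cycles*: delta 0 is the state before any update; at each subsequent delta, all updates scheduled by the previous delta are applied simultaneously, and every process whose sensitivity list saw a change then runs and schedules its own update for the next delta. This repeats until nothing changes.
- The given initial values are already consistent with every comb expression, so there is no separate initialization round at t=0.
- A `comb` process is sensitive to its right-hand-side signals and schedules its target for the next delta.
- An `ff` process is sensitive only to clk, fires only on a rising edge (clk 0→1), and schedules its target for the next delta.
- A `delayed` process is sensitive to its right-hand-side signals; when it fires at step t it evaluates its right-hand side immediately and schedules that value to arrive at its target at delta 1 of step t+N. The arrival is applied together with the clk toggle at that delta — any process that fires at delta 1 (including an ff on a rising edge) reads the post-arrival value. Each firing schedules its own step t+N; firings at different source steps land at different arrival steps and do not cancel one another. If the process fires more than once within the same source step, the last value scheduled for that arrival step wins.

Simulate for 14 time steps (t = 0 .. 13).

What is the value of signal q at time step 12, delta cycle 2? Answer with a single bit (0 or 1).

[bits: p,q,r,u,clk]
t=0: Δ0=11100 Δ1=11101 Δ2=10101 Δ3=00101 | 3Δ
t=1: Δ0=00101 Δ1=00100 | 1Δ
t=2: Δ0=00100 Δ1=00101 Δ2=01101 Δ3=11101 | 3Δ
t=3: Δ0=11101 Δ1=11100 | 1Δ
t=4: Δ0=11100 Δ1=11101 Δ2=10101 Δ3=00101 | 3Δ
t=5: Δ0=00101 Δ1=00100 | 1Δ
t=6: Δ0=00100 Δ1=00101 Δ2=01101 Δ3=11101 | 3Δ
t=7: Δ0=11101 Δ1=11100 | 1Δ
t=8: Δ0=11100 Δ1=11101 Δ2=10101 Δ3=00101 | 3Δ
t=9: Δ0=00101 Δ1=00100 | 1Δ
t=10: Δ0=00100 Δ1=00101 Δ2=01101 Δ3=11101 | 3Δ
t=11: Δ0=11101 Δ1=11100 | 1Δ
t=12: Δ0=11100 Δ1=11101 Δ2=10101 Δ3=00101 | 3Δ
t=13: Δ0=00101 Δ1=00100 | 1Δ

0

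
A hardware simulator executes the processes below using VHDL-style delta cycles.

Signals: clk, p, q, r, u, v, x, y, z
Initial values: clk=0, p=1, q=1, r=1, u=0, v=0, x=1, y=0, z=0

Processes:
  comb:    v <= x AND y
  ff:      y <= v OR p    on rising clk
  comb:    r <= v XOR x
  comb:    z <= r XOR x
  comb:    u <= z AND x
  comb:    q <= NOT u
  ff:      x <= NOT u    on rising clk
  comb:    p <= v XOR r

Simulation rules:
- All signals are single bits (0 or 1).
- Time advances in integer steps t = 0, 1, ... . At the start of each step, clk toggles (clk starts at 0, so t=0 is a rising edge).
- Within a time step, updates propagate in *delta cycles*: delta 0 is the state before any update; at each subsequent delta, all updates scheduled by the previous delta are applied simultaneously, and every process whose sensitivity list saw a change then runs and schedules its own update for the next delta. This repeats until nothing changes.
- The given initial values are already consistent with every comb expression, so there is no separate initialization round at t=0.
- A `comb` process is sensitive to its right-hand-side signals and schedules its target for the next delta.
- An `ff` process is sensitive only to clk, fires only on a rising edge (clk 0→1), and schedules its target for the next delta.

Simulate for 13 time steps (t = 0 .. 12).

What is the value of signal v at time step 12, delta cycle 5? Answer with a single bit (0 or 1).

t=0 Δ0: x=1 v=0 p=1 r=1 y=0 clk=0 q=1 u=0 z=0
  Δ1: clk:0→1
  Δ2: y:0→1
  Δ3: v:0→1
  Δ4: p:1→0, r:1→0
  Δ5: p:0→1, z:0→1
  Δ6: u:0→1
  Δ7: q:1→0
  (7Δ to stable)
t=1 Δ0: x=1 v=1 p=1 r=0 y=1 clk=1 q=0 u=1 z=1
  Δ1: clk:1→0
  (1Δ to stable)
t=2 Δ0: x=1 v=1 p=1 r=0 y=1 clk=0 q=0 u=1 z=1
  Δ1: clk:0→1
  Δ2: x:1→0
  Δ3: v:1→0, r:0→1, u:1→0, z:1→0
  Δ4: r:1→0, q:0→1, z:0→1
  Δ5: p:1→0, z:1→0
  (5Δ to stable)
t=3 Δ0: x=0 v=0 p=0 r=0 y=1 clk=1 q=1 u=0 z=0
  Δ1: clk:1→0
  (1Δ to stable)
t=4 Δ0: x=0 v=0 p=0 r=0 y=1 clk=0 q=1 u=0 z=0
  Δ1: clk:0→1
  Δ2: x:0→1, y:1→0
  Δ3: r:0→1, z:0→1
  Δ4: p:0→1, u:0→1, z:1→0
  Δ5: q:1→0, u:1→0
  Δ6: q:0→1
  (6Δ to stable)
t=5 Δ0: x=1 v=0 p=1 r=1 y=0 clk=1 q=1 u=0 z=0
  Δ1: clk:1→0
  (1Δ to stable)
t=6 Δ0: x=1 v=0 p=1 r=1 y=0 clk=0 q=1 u=0 z=0
  Δ1: clk:0→1
  Δ2: y:0→1
  Δ3: v:0→1
  Δ4: p:1→0, r:1→0
  Δ5: p:0→1, z:0→1
  Δ6: u:0→1
  Δ7: q:1→0
  (7Δ to stable)
t=7 Δ0: x=1 v=1 p=1 r=0 y=1 clk=1 q=0 u=1 z=1
  Δ1: clk:1→0
  (1Δ to stable)
t=8 Δ0: x=1 v=1 p=1 r=0 y=1 clk=0 q=0 u=1 z=1
  Δ1: clk:0→1
  Δ2: x:1→0
  Δ3: v:1→0, r:0→1, u:1→0, z:1→0
  Δ4: r:1→0, q:0→1, z:0→1
  Δ5: p:1→0, z:1→0
  (5Δ to stable)
t=9 Δ0: x=0 v=0 p=0 r=0 y=1 clk=1 q=1 u=0 z=0
  Δ1: clk:1→0
  (1Δ to stable)
t=10 Δ0: x=0 v=0 p=0 r=0 y=1 clk=0 q=1 u=0 z=0
  Δ1: clk:0→1
  Δ2: x:0→1, y:1→0
  Δ3: r:0→1, z:0→1
  Δ4: p:0→1, u:0→1, z:1→0
  Δ5: q:1→0, u:1→0
  Δ6: q:0→1
  (6Δ to stable)
t=11 Δ0: x=1 v=0 p=1 r=1 y=0 clk=1 q=1 u=0 z=0
  Δ1: clk:1→0
  (1Δ to stable)
t=12 Δ0: x=1 v=0 p=1 r=1 y=0 clk=0 q=1 u=0 z=0
  Δ1: clk:0→1
  Δ2: y:0→1
  Δ3: v:0→1
  Δ4: p:1→0, r:1→0
  Δ5: p:0→1, z:0→1
  Δ6: u:0→1
  Δ7: q:1→0
  (7Δ to stable)

1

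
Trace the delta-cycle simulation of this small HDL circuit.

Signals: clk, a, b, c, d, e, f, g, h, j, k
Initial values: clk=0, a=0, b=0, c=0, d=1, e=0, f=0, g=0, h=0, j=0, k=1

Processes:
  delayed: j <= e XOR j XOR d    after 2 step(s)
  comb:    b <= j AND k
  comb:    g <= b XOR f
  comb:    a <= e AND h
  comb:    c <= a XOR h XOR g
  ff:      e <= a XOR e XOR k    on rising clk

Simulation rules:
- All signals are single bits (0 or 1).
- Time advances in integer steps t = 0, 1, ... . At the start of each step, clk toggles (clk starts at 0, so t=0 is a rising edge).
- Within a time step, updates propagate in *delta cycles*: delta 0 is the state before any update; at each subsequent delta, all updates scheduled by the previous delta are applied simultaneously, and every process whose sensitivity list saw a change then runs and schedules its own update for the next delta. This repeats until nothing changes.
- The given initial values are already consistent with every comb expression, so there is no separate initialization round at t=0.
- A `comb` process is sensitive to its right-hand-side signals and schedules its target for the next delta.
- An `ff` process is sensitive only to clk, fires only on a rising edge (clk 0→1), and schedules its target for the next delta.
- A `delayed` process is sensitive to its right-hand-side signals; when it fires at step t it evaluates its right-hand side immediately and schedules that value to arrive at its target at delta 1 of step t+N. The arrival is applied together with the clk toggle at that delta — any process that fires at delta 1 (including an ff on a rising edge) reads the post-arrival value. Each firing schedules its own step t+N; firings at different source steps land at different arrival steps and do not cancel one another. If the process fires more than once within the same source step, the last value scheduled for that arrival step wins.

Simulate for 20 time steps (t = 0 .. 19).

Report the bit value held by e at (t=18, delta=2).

[bits: h,b,e,c,g,f,clk,j,k,d,a]
t=0: Δ0=00000000110 Δ1=00000010110 Δ2=00100010110 | 2Δ
t=1: Δ0=00100010110 Δ1=00100000110 | 1Δ
t=2: Δ0=00100000110 Δ1=00100010110 Δ2=00000010110 | 2Δ
t=3: Δ0=00000010110 Δ1=00000000110 | 1Δ
t=4: Δ0=00000000110 Δ1=00000011110 Δ2=01100011110 Δ3=01101011110 Δ4=01111011110 | 4Δ
t=5: Δ0=01111011110 Δ1=01111001110 | 1Δ
t=6: Δ0=01111001110 Δ1=01111011110 Δ2=01011011110 | 2Δ
t=7: Δ0=01011011110 Δ1=01011001110 | 1Δ
t=8: Δ0=01011001110 Δ1=01011010110 Δ2=00111010110 Δ3=00110010110 Δ4=00100010110 | 4Δ
t=9: Δ0=00100010110 Δ1=00100000110 | 1Δ
t=10: Δ0=00100000110 Δ1=00100010110 Δ2=00000010110 | 2Δ
t=11: Δ0=00000010110 Δ1=00000000110 | 1Δ
t=12: Δ0=00000000110 Δ1=00000011110 Δ2=01100011110 Δ3=01101011110 Δ4=01111011110 | 4Δ
t=13: Δ0=01111011110 Δ1=01111001110 | 1Δ
t=14: Δ0=01111001110 Δ1=01111011110 Δ2=01011011110 | 2Δ
t=15: Δ0=01011011110 Δ1=01011001110 | 1Δ
t=16: Δ0=01011001110 Δ1=01011010110 Δ2=00111010110 Δ3=00110010110 Δ4=00100010110 | 4Δ
t=17: Δ0=00100010110 Δ1=00100000110 | 1Δ
t=18: Δ0=00100000110 Δ1=00100010110 Δ2=00000010110 | 2Δ
t=19: Δ0=00000010110 Δ1=00000000110 | 1Δ

0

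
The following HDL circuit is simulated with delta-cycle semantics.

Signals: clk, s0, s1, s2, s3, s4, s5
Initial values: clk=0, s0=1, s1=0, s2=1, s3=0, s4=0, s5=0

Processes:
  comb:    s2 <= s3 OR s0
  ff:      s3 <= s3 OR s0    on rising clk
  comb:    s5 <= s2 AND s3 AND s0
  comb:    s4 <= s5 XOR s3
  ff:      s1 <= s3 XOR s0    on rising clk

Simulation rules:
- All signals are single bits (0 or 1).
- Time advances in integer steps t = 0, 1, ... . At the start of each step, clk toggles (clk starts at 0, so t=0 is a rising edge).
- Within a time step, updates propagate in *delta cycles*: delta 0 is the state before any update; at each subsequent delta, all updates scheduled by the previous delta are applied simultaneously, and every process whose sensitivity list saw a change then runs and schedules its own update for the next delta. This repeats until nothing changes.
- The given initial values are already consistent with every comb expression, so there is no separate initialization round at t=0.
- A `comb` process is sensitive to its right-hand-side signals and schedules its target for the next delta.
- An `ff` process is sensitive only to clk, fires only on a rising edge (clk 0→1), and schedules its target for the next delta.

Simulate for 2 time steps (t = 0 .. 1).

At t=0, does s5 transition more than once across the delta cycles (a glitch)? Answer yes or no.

t=0 Δ0: s4=0 s5=0 clk=0 s3=0 s1=0 s2=1 s0=1
  Δ1: clk:0→1
  Δ2: s3:0→1, s1:0→1
  Δ3: s4:0→1, s5:0→1
  Δ4: s4:1→0
  (4Δ to stable)
t=1 Δ0: s4=0 s5=1 clk=1 s3=1 s1=1 s2=1 s0=1
  Δ1: clk:1→0
  (1Δ to stable)

no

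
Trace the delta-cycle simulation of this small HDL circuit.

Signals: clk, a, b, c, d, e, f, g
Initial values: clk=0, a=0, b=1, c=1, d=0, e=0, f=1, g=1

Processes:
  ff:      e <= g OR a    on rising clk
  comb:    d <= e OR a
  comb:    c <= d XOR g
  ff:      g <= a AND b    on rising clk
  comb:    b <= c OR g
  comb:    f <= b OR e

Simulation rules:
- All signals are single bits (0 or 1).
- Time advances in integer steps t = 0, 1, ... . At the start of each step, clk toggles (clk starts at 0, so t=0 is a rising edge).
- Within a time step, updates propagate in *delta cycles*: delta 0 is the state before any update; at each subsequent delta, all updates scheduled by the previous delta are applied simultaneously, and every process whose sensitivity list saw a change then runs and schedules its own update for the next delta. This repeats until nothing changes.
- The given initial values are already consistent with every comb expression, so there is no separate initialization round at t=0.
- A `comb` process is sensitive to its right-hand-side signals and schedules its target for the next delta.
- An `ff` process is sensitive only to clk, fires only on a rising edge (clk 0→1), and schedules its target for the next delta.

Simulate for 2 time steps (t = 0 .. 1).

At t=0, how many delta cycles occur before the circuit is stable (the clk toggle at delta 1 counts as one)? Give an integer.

5

t0.Δ0 e=0 d=0 clk=0 g=1 b=1 a=0 c=1 f=1
t0.Δ1 e=0 d=0 clk=1 g=1 b=1 a=0 c=1 f=1
t0.Δ2 e=1 d=0 clk=1 g=0 b=1 a=0 c=1 f=1
t0.Δ3 e=1 d=1 clk=1 g=0 b=1 a=0 c=0 f=1
t0.Δ4 e=1 d=1 clk=1 g=0 b=0 a=0 c=1 f=1
t0.Δ5 e=1 d=1 clk=1 g=0 b=1 a=0 c=1 f=1
t1.Δ0 e=1 d=1 clk=1 g=0 b=1 a=0 c=1 f=1
t1.Δ1 e=1 d=1 clk=0 g=0 b=1 a=0 c=1 f=1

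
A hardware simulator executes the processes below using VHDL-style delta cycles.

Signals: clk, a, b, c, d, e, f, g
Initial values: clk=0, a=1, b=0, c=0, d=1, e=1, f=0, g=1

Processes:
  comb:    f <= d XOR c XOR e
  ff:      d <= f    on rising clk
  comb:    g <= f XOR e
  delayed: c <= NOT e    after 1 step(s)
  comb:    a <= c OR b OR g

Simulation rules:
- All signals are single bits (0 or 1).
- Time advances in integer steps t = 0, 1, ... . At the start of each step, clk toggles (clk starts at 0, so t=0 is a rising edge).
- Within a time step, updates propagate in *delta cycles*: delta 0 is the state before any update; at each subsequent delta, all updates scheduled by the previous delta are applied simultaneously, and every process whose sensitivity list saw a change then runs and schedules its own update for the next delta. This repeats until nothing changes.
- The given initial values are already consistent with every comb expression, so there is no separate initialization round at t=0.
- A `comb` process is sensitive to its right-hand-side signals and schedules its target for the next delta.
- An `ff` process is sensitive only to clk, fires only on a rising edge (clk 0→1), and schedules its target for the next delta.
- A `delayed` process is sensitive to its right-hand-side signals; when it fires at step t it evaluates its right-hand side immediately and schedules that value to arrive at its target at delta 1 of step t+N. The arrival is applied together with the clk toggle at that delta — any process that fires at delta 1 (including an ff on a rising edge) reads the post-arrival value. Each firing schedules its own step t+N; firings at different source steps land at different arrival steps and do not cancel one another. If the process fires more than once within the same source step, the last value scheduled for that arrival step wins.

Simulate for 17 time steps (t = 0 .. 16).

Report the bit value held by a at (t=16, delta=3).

1

t=0 Δ0: d=1 b=0 clk=0 f=0 g=1 a=1 e=1 c=0
  Δ1: clk:0→1
  Δ2: d:1→0
  Δ3: f:0→1
  Δ4: g:1→0
  Δ5: a:1→0
  (5Δ to stable)
t=1 Δ0: d=0 b=0 clk=1 f=1 g=0 a=0 e=1 c=0
  Δ1: clk:1→0
  (1Δ to stable)
t=2 Δ0: d=0 b=0 clk=0 f=1 g=0 a=0 e=1 c=0
  Δ1: clk:0→1
  Δ2: d:0→1
  Δ3: f:1→0
  Δ4: g:0→1
  Δ5: a:0→1
  (5Δ to stable)
t=3 Δ0: d=1 b=0 clk=1 f=0 g=1 a=1 e=1 c=0
  Δ1: clk:1→0
  (1Δ to stable)
t=4 Δ0: d=1 b=0 clk=0 f=0 g=1 a=1 e=1 c=0
  Δ1: clk:0→1
  Δ2: d:1→0
  Δ3: f:0→1
  Δ4: g:1→0
  Δ5: a:1→0
  (5Δ to stable)
t=5 Δ0: d=0 b=0 clk=1 f=1 g=0 a=0 e=1 c=0
  Δ1: clk:1→0
  (1Δ to stable)
t=6 Δ0: d=0 b=0 clk=0 f=1 g=0 a=0 e=1 c=0
  Δ1: clk:0→1
  Δ2: d:0→1
  Δ3: f:1→0
  Δ4: g:0→1
  Δ5: a:0→1
  (5Δ to stable)
t=7 Δ0: d=1 b=0 clk=1 f=0 g=1 a=1 e=1 c=0
  Δ1: clk:1→0
  (1Δ to stable)
t=8 Δ0: d=1 b=0 clk=0 f=0 g=1 a=1 e=1 c=0
  Δ1: clk:0→1
  Δ2: d:1→0
  Δ3: f:0→1
  Δ4: g:1→0
  Δ5: a:1→0
  (5Δ to stable)
t=9 Δ0: d=0 b=0 clk=1 f=1 g=0 a=0 e=1 c=0
  Δ1: clk:1→0
  (1Δ to stable)
t=10 Δ0: d=0 b=0 clk=0 f=1 g=0 a=0 e=1 c=0
  Δ1: clk:0→1
  Δ2: d:0→1
  Δ3: f:1→0
  Δ4: g:0→1
  Δ5: a:0→1
  (5Δ to stable)
t=11 Δ0: d=1 b=0 clk=1 f=0 g=1 a=1 e=1 c=0
  Δ1: clk:1→0
  (1Δ to stable)
t=12 Δ0: d=1 b=0 clk=0 f=0 g=1 a=1 e=1 c=0
  Δ1: clk:0→1
  Δ2: d:1→0
  Δ3: f:0→1
  Δ4: g:1→0
  Δ5: a:1→0
  (5Δ to stable)
t=13 Δ0: d=0 b=0 clk=1 f=1 g=0 a=0 e=1 c=0
  Δ1: clk:1→0
  (1Δ to stable)
t=14 Δ0: d=0 b=0 clk=0 f=1 g=0 a=0 e=1 c=0
  Δ1: clk:0→1
  Δ2: d:0→1
  Δ3: f:1→0
  Δ4: g:0→1
  Δ5: a:0→1
  (5Δ to stable)
t=15 Δ0: d=1 b=0 clk=1 f=0 g=1 a=1 e=1 c=0
  Δ1: clk:1→0
  (1Δ to stable)
t=16 Δ0: d=1 b=0 clk=0 f=0 g=1 a=1 e=1 c=0
  Δ1: clk:0→1
  Δ2: d:1→0
  Δ3: f:0→1
  Δ4: g:1→0
  Δ5: a:1→0
  (5Δ to stable)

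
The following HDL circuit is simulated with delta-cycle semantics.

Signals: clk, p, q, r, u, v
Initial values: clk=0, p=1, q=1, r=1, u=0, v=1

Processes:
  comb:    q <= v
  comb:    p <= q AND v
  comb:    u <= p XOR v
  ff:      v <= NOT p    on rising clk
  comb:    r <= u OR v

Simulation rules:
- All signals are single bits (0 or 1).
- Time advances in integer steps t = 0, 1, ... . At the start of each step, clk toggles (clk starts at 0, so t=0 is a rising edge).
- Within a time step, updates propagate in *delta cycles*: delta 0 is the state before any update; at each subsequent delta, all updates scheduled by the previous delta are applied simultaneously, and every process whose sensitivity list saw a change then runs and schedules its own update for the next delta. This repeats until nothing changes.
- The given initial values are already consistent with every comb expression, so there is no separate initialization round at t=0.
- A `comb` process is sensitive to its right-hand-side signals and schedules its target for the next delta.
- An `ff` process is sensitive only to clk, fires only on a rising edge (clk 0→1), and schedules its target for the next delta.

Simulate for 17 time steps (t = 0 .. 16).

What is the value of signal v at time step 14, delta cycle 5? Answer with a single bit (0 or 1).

1

t0.Δ0 clk=0 q=1 u=0 p=1 r=1 v=1
t0.Δ1 clk=1 q=1 u=0 p=1 r=1 v=1
t0.Δ2 clk=1 q=1 u=0 p=1 r=1 v=0
t0.Δ3 clk=1 q=0 u=1 p=0 r=0 v=0
t0.Δ4 clk=1 q=0 u=0 p=0 r=1 v=0
t0.Δ5 clk=1 q=0 u=0 p=0 r=0 v=0
t1.Δ0 clk=1 q=0 u=0 p=0 r=0 v=0
t1.Δ1 clk=0 q=0 u=0 p=0 r=0 v=0
t2.Δ0 clk=0 q=0 u=0 p=0 r=0 v=0
t2.Δ1 clk=1 q=0 u=0 p=0 r=0 v=0
t2.Δ2 clk=1 q=0 u=0 p=0 r=0 v=1
t2.Δ3 clk=1 q=1 u=1 p=0 r=1 v=1
t2.Δ4 clk=1 q=1 u=1 p=1 r=1 v=1
t2.Δ5 clk=1 q=1 u=0 p=1 r=1 v=1
t3.Δ0 clk=1 q=1 u=0 p=1 r=1 v=1
t3.Δ1 clk=0 q=1 u=0 p=1 r=1 v=1
t4.Δ0 clk=0 q=1 u=0 p=1 r=1 v=1
t4.Δ1 clk=1 q=1 u=0 p=1 r=1 v=1
t4.Δ2 clk=1 q=1 u=0 p=1 r=1 v=0
t4.Δ3 clk=1 q=0 u=1 p=0 r=0 v=0
t4.Δ4 clk=1 q=0 u=0 p=0 r=1 v=0
t4.Δ5 clk=1 q=0 u=0 p=0 r=0 v=0
t5.Δ0 clk=1 q=0 u=0 p=0 r=0 v=0
t5.Δ1 clk=0 q=0 u=0 p=0 r=0 v=0
t6.Δ0 clk=0 q=0 u=0 p=0 r=0 v=0
t6.Δ1 clk=1 q=0 u=0 p=0 r=0 v=0
t6.Δ2 clk=1 q=0 u=0 p=0 r=0 v=1
t6.Δ3 clk=1 q=1 u=1 p=0 r=1 v=1
t6.Δ4 clk=1 q=1 u=1 p=1 r=1 v=1
t6.Δ5 clk=1 q=1 u=0 p=1 r=1 v=1
t7.Δ0 clk=1 q=1 u=0 p=1 r=1 v=1
t7.Δ1 clk=0 q=1 u=0 p=1 r=1 v=1
t8.Δ0 clk=0 q=1 u=0 p=1 r=1 v=1
t8.Δ1 clk=1 q=1 u=0 p=1 r=1 v=1
t8.Δ2 clk=1 q=1 u=0 p=1 r=1 v=0
t8.Δ3 clk=1 q=0 u=1 p=0 r=0 v=0
t8.Δ4 clk=1 q=0 u=0 p=0 r=1 v=0
t8.Δ5 clk=1 q=0 u=0 p=0 r=0 v=0
t9.Δ0 clk=1 q=0 u=0 p=0 r=0 v=0
t9.Δ1 clk=0 q=0 u=0 p=0 r=0 v=0
t10.Δ0 clk=0 q=0 u=0 p=0 r=0 v=0
t10.Δ1 clk=1 q=0 u=0 p=0 r=0 v=0
t10.Δ2 clk=1 q=0 u=0 p=0 r=0 v=1
t10.Δ3 clk=1 q=1 u=1 p=0 r=1 v=1
t10.Δ4 clk=1 q=1 u=1 p=1 r=1 v=1
t10.Δ5 clk=1 q=1 u=0 p=1 r=1 v=1
t11.Δ0 clk=1 q=1 u=0 p=1 r=1 v=1
t11.Δ1 clk=0 q=1 u=0 p=1 r=1 v=1
t12.Δ0 clk=0 q=1 u=0 p=1 r=1 v=1
t12.Δ1 clk=1 q=1 u=0 p=1 r=1 v=1
t12.Δ2 clk=1 q=1 u=0 p=1 r=1 v=0
t12.Δ3 clk=1 q=0 u=1 p=0 r=0 v=0
t12.Δ4 clk=1 q=0 u=0 p=0 r=1 v=0
t12.Δ5 clk=1 q=0 u=0 p=0 r=0 v=0
t13.Δ0 clk=1 q=0 u=0 p=0 r=0 v=0
t13.Δ1 clk=0 q=0 u=0 p=0 r=0 v=0
t14.Δ0 clk=0 q=0 u=0 p=0 r=0 v=0
t14.Δ1 clk=1 q=0 u=0 p=0 r=0 v=0
t14.Δ2 clk=1 q=0 u=0 p=0 r=0 v=1
t14.Δ3 clk=1 q=1 u=1 p=0 r=1 v=1
t14.Δ4 clk=1 q=1 u=1 p=1 r=1 v=1
t14.Δ5 clk=1 q=1 u=0 p=1 r=1 v=1
t15.Δ0 clk=1 q=1 u=0 p=1 r=1 v=1
t15.Δ1 clk=0 q=1 u=0 p=1 r=1 v=1
t16.Δ0 clk=0 q=1 u=0 p=1 r=1 v=1
t16.Δ1 clk=1 q=1 u=0 p=1 r=1 v=1
t16.Δ2 clk=1 q=1 u=0 p=1 r=1 v=0
t16.Δ3 clk=1 q=0 u=1 p=0 r=0 v=0
t16.Δ4 clk=1 q=0 u=0 p=0 r=1 v=0
t16.Δ5 clk=1 q=0 u=0 p=0 r=0 v=0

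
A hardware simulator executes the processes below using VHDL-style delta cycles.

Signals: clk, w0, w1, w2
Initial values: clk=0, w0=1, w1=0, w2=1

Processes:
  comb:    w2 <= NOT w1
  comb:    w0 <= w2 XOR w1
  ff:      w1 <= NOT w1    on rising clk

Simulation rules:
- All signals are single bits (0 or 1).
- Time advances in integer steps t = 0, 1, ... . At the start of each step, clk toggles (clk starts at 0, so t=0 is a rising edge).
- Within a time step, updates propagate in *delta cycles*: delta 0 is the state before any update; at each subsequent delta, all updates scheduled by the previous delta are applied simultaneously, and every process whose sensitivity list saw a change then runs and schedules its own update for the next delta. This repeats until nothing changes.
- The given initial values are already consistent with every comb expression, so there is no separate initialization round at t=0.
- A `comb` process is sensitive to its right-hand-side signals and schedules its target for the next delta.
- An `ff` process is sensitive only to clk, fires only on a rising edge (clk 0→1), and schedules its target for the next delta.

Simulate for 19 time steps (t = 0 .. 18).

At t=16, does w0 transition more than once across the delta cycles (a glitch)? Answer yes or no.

t=0 Δ0: w2=1 w0=1 clk=0 w1=0
  Δ1: clk:0→1
  Δ2: w1:0→1
  Δ3: w2:1→0, w0:1→0
  Δ4: w0:0→1
  (4Δ to stable)
t=1 Δ0: w2=0 w0=1 clk=1 w1=1
  Δ1: clk:1→0
  (1Δ to stable)
t=2 Δ0: w2=0 w0=1 clk=0 w1=1
  Δ1: clk:0→1
  Δ2: w1:1→0
  Δ3: w2:0→1, w0:1→0
  Δ4: w0:0→1
  (4Δ to stable)
t=3 Δ0: w2=1 w0=1 clk=1 w1=0
  Δ1: clk:1→0
  (1Δ to stable)
t=4 Δ0: w2=1 w0=1 clk=0 w1=0
  Δ1: clk:0→1
  Δ2: w1:0→1
  Δ3: w2:1→0, w0:1→0
  Δ4: w0:0→1
  (4Δ to stable)
t=5 Δ0: w2=0 w0=1 clk=1 w1=1
  Δ1: clk:1→0
  (1Δ to stable)
t=6 Δ0: w2=0 w0=1 clk=0 w1=1
  Δ1: clk:0→1
  Δ2: w1:1→0
  Δ3: w2:0→1, w0:1→0
  Δ4: w0:0→1
  (4Δ to stable)
t=7 Δ0: w2=1 w0=1 clk=1 w1=0
  Δ1: clk:1→0
  (1Δ to stable)
t=8 Δ0: w2=1 w0=1 clk=0 w1=0
  Δ1: clk:0→1
  Δ2: w1:0→1
  Δ3: w2:1→0, w0:1→0
  Δ4: w0:0→1
  (4Δ to stable)
t=9 Δ0: w2=0 w0=1 clk=1 w1=1
  Δ1: clk:1→0
  (1Δ to stable)
t=10 Δ0: w2=0 w0=1 clk=0 w1=1
  Δ1: clk:0→1
  Δ2: w1:1→0
  Δ3: w2:0→1, w0:1→0
  Δ4: w0:0→1
  (4Δ to stable)
t=11 Δ0: w2=1 w0=1 clk=1 w1=0
  Δ1: clk:1→0
  (1Δ to stable)
t=12 Δ0: w2=1 w0=1 clk=0 w1=0
  Δ1: clk:0→1
  Δ2: w1:0→1
  Δ3: w2:1→0, w0:1→0
  Δ4: w0:0→1
  (4Δ to stable)
t=13 Δ0: w2=0 w0=1 clk=1 w1=1
  Δ1: clk:1→0
  (1Δ to stable)
t=14 Δ0: w2=0 w0=1 clk=0 w1=1
  Δ1: clk:0→1
  Δ2: w1:1→0
  Δ3: w2:0→1, w0:1→0
  Δ4: w0:0→1
  (4Δ to stable)
t=15 Δ0: w2=1 w0=1 clk=1 w1=0
  Δ1: clk:1→0
  (1Δ to stable)
t=16 Δ0: w2=1 w0=1 clk=0 w1=0
  Δ1: clk:0→1
  Δ2: w1:0→1
  Δ3: w2:1→0, w0:1→0
  Δ4: w0:0→1
  (4Δ to stable)
t=17 Δ0: w2=0 w0=1 clk=1 w1=1
  Δ1: clk:1→0
  (1Δ to stable)
t=18 Δ0: w2=0 w0=1 clk=0 w1=1
  Δ1: clk:0→1
  Δ2: w1:1→0
  Δ3: w2:0→1, w0:1→0
  Δ4: w0:0→1
  (4Δ to stable)

yes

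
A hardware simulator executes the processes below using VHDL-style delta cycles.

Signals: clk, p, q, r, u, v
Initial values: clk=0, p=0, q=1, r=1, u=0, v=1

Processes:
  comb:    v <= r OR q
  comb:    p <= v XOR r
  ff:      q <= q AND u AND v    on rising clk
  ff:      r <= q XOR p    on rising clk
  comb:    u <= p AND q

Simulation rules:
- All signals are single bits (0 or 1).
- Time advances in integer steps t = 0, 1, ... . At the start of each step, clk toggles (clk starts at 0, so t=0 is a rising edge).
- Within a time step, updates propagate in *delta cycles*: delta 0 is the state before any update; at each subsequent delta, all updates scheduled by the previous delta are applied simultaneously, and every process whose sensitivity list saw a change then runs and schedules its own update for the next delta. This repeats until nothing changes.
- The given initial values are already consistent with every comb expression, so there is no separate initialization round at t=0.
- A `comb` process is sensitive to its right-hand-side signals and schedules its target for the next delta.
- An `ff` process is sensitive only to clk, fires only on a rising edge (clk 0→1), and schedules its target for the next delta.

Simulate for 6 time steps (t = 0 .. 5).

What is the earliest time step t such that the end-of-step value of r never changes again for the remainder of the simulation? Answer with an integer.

t=0 Δ0: u=0 p=0 q=1 r=1 clk=0 v=1
  Δ1: clk:0→1
  Δ2: q:1→0
  (2Δ to stable)
t=1 Δ0: u=0 p=0 q=0 r=1 clk=1 v=1
  Δ1: clk:1→0
  (1Δ to stable)
t=2 Δ0: u=0 p=0 q=0 r=1 clk=0 v=1
  Δ1: clk:0→1
  Δ2: r:1→0
  Δ3: p:0→1, v:1→0
  Δ4: p:1→0
  (4Δ to stable)
t=3 Δ0: u=0 p=0 q=0 r=0 clk=1 v=0
  Δ1: clk:1→0
  (1Δ to stable)
t=4 Δ0: u=0 p=0 q=0 r=0 clk=0 v=0
  Δ1: clk:0→1
  (1Δ to stable)
t=5 Δ0: u=0 p=0 q=0 r=0 clk=1 v=0
  Δ1: clk:1→0
  (1Δ to stable)

2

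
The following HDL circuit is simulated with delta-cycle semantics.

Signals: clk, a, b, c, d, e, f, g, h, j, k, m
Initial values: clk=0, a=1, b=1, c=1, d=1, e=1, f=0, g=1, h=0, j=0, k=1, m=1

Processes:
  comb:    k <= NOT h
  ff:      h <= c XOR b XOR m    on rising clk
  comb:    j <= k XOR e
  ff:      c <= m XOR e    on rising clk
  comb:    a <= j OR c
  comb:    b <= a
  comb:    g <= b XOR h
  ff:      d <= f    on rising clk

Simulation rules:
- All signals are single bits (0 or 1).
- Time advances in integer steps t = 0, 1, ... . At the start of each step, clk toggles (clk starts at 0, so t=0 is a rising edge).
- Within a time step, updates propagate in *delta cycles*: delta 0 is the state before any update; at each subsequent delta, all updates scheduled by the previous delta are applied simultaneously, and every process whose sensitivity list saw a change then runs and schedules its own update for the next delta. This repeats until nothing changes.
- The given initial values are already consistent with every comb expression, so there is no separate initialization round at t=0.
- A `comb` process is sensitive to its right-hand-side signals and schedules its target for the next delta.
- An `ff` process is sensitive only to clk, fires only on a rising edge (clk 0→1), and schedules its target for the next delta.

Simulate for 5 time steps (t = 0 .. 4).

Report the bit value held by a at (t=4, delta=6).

t=0 Δ0: h=0 b=1 clk=0 e=1 j=0 m=1 c=1 g=1 k=1 a=1 d=1 f=0
  Δ1: clk:0→1
  Δ2: h:0→1, c:1→0, d:1→0
  Δ3: g:1→0, k:1→0, a:1→0
  Δ4: b:1→0, j:0→1
  Δ5: g:0→1, a:0→1
  Δ6: b:0→1
  Δ7: g:1→0
  (7Δ to stable)
t=1 Δ0: h=1 b=1 clk=1 e=1 j=1 m=1 c=0 g=0 k=0 a=1 d=0 f=0
  Δ1: clk:1→0
  (1Δ to stable)
t=2 Δ0: h=1 b=1 clk=0 e=1 j=1 m=1 c=0 g=0 k=0 a=1 d=0 f=0
  Δ1: clk:0→1
  Δ2: h:1→0
  Δ3: g:0→1, k:0→1
  Δ4: j:1→0
  Δ5: a:1→0
  Δ6: b:1→0
  Δ7: g:1→0
  (7Δ to stable)
t=3 Δ0: h=0 b=0 clk=1 e=1 j=0 m=1 c=0 g=0 k=1 a=0 d=0 f=0
  Δ1: clk:1→0
  (1Δ to stable)
t=4 Δ0: h=0 b=0 clk=0 e=1 j=0 m=1 c=0 g=0 k=1 a=0 d=0 f=0
  Δ1: clk:0→1
  Δ2: h:0→1
  Δ3: g:0→1, k:1→0
  Δ4: j:0→1
  Δ5: a:0→1
  Δ6: b:0→1
  Δ7: g:1→0
  (7Δ to stable)

1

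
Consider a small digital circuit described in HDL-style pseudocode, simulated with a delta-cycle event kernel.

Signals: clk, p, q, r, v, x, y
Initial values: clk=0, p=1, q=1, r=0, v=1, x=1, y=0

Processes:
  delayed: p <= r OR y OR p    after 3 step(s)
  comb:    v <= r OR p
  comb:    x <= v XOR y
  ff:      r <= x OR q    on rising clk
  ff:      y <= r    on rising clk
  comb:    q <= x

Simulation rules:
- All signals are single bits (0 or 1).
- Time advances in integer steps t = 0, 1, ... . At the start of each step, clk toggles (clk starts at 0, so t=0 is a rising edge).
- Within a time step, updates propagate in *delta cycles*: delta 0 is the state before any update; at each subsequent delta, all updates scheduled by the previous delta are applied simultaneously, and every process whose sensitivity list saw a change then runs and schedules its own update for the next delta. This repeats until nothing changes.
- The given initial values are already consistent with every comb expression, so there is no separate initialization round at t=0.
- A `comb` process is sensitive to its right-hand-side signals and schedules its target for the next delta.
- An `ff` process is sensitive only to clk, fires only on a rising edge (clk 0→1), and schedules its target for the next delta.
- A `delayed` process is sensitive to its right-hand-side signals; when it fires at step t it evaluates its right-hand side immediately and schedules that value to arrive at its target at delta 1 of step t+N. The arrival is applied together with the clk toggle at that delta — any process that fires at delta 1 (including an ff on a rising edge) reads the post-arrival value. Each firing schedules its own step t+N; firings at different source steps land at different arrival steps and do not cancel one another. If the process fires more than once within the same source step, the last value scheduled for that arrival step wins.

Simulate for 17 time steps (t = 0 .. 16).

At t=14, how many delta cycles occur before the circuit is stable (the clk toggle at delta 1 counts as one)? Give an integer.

4

t=0 Δ0: x=1 y=0 q=1 clk=0 r=0 p=1 v=1
  Δ1: clk:0→1
  Δ2: r:0→1
  (2Δ to stable)
t=1 Δ0: x=1 y=0 q=1 clk=1 r=1 p=1 v=1
  Δ1: clk:1→0
  (1Δ to stable)
t=2 Δ0: x=1 y=0 q=1 clk=0 r=1 p=1 v=1
  Δ1: clk:0→1
  Δ2: y:0→1
  Δ3: x:1→0
  Δ4: q:1→0
  (4Δ to stable)
t=3 Δ0: x=0 y=1 q=0 clk=1 r=1 p=1 v=1
  Δ1: clk:1→0
  (1Δ to stable)
t=4 Δ0: x=0 y=1 q=0 clk=0 r=1 p=1 v=1
  Δ1: clk:0→1
  Δ2: r:1→0
  (2Δ to stable)
t=5 Δ0: x=0 y=1 q=0 clk=1 r=0 p=1 v=1
  Δ1: clk:1→0
  (1Δ to stable)
t=6 Δ0: x=0 y=1 q=0 clk=0 r=0 p=1 v=1
  Δ1: clk:0→1
  Δ2: y:1→0
  Δ3: x:0→1
  Δ4: q:0→1
  (4Δ to stable)
t=7 Δ0: x=1 y=0 q=1 clk=1 r=0 p=1 v=1
  Δ1: clk:1→0
  (1Δ to stable)
t=8 Δ0: x=1 y=0 q=1 clk=0 r=0 p=1 v=1
  Δ1: clk:0→1
  Δ2: r:0→1
  (2Δ to stable)
t=9 Δ0: x=1 y=0 q=1 clk=1 r=1 p=1 v=1
  Δ1: clk:1→0
  (1Δ to stable)
t=10 Δ0: x=1 y=0 q=1 clk=0 r=1 p=1 v=1
  Δ1: clk:0→1
  Δ2: y:0→1
  Δ3: x:1→0
  Δ4: q:1→0
  (4Δ to stable)
t=11 Δ0: x=0 y=1 q=0 clk=1 r=1 p=1 v=1
  Δ1: clk:1→0
  (1Δ to stable)
t=12 Δ0: x=0 y=1 q=0 clk=0 r=1 p=1 v=1
  Δ1: clk:0→1
  Δ2: r:1→0
  (2Δ to stable)
t=13 Δ0: x=0 y=1 q=0 clk=1 r=0 p=1 v=1
  Δ1: clk:1→0
  (1Δ to stable)
t=14 Δ0: x=0 y=1 q=0 clk=0 r=0 p=1 v=1
  Δ1: clk:0→1
  Δ2: y:1→0
  Δ3: x:0→1
  Δ4: q:0→1
  (4Δ to stable)
t=15 Δ0: x=1 y=0 q=1 clk=1 r=0 p=1 v=1
  Δ1: clk:1→0
  (1Δ to stable)
t=16 Δ0: x=1 y=0 q=1 clk=0 r=0 p=1 v=1
  Δ1: clk:0→1
  Δ2: r:0→1
  (2Δ to stable)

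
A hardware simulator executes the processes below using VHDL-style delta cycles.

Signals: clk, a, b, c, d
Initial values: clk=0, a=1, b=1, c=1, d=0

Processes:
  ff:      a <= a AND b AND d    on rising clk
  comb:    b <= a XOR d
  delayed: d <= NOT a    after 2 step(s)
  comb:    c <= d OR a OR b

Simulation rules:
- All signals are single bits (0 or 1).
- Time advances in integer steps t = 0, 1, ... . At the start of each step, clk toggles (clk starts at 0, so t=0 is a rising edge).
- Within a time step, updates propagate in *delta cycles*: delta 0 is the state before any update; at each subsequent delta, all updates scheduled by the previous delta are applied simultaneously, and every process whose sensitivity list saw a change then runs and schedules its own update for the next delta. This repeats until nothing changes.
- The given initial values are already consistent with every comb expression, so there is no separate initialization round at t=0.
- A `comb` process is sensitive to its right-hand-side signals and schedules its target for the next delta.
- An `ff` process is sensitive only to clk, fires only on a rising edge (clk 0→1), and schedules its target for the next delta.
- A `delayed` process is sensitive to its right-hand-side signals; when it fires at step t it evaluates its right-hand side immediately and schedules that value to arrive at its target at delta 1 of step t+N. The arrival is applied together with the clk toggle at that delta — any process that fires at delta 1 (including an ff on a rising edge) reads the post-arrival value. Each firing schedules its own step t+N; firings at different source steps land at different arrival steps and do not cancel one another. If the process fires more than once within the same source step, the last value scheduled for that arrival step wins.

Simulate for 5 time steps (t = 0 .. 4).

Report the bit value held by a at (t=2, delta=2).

0

t0.Δ0 c=1 d=0 b=1 a=1 clk=0
t0.Δ1 c=1 d=0 b=1 a=1 clk=1
t0.Δ2 c=1 d=0 b=1 a=0 clk=1
t0.Δ3 c=1 d=0 b=0 a=0 clk=1
t0.Δ4 c=0 d=0 b=0 a=0 clk=1
t1.Δ0 c=0 d=0 b=0 a=0 clk=1
t1.Δ1 c=0 d=0 b=0 a=0 clk=0
t2.Δ0 c=0 d=0 b=0 a=0 clk=0
t2.Δ1 c=0 d=1 b=0 a=0 clk=1
t2.Δ2 c=1 d=1 b=1 a=0 clk=1
t3.Δ0 c=1 d=1 b=1 a=0 clk=1
t3.Δ1 c=1 d=1 b=1 a=0 clk=0
t4.Δ0 c=1 d=1 b=1 a=0 clk=0
t4.Δ1 c=1 d=1 b=1 a=0 clk=1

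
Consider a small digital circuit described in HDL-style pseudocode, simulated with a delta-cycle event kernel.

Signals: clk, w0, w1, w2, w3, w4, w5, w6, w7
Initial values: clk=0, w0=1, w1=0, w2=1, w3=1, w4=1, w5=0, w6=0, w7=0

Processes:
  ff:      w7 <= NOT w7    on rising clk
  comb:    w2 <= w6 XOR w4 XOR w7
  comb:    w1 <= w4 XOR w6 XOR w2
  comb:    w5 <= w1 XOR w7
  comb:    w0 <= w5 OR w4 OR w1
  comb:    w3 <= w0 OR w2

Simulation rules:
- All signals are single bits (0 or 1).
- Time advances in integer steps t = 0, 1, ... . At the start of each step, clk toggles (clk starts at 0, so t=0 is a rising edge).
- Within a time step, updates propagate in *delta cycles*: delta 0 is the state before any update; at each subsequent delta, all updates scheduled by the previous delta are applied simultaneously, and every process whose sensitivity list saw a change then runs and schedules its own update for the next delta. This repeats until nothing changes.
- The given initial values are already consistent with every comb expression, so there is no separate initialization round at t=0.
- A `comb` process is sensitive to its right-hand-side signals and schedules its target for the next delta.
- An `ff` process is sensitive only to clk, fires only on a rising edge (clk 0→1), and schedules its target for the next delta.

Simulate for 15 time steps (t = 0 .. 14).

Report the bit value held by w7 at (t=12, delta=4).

1

t=0 Δ0: w6=0 w3=1 w7=0 w5=0 w4=1 clk=0 w2=1 w1=0 w0=1
  Δ1: clk:0→1
  Δ2: w7:0→1
  Δ3: w5:0→1, w2:1→0
  Δ4: w1:0→1
  Δ5: w5:1→0
  (5Δ to stable)
t=1 Δ0: w6=0 w3=1 w7=1 w5=0 w4=1 clk=1 w2=0 w1=1 w0=1
  Δ1: clk:1→0
  (1Δ to stable)
t=2 Δ0: w6=0 w3=1 w7=1 w5=0 w4=1 clk=0 w2=0 w1=1 w0=1
  Δ1: clk:0→1
  Δ2: w7:1→0
  Δ3: w5:0→1, w2:0→1
  Δ4: w1:1→0
  Δ5: w5:1→0
  (5Δ to stable)
t=3 Δ0: w6=0 w3=1 w7=0 w5=0 w4=1 clk=1 w2=1 w1=0 w0=1
  Δ1: clk:1→0
  (1Δ to stable)
t=4 Δ0: w6=0 w3=1 w7=0 w5=0 w4=1 clk=0 w2=1 w1=0 w0=1
  Δ1: clk:0→1
  Δ2: w7:0→1
  Δ3: w5:0→1, w2:1→0
  Δ4: w1:0→1
  Δ5: w5:1→0
  (5Δ to stable)
t=5 Δ0: w6=0 w3=1 w7=1 w5=0 w4=1 clk=1 w2=0 w1=1 w0=1
  Δ1: clk:1→0
  (1Δ to stable)
t=6 Δ0: w6=0 w3=1 w7=1 w5=0 w4=1 clk=0 w2=0 w1=1 w0=1
  Δ1: clk:0→1
  Δ2: w7:1→0
  Δ3: w5:0→1, w2:0→1
  Δ4: w1:1→0
  Δ5: w5:1→0
  (5Δ to stable)
t=7 Δ0: w6=0 w3=1 w7=0 w5=0 w4=1 clk=1 w2=1 w1=0 w0=1
  Δ1: clk:1→0
  (1Δ to stable)
t=8 Δ0: w6=0 w3=1 w7=0 w5=0 w4=1 clk=0 w2=1 w1=0 w0=1
  Δ1: clk:0→1
  Δ2: w7:0→1
  Δ3: w5:0→1, w2:1→0
  Δ4: w1:0→1
  Δ5: w5:1→0
  (5Δ to stable)
t=9 Δ0: w6=0 w3=1 w7=1 w5=0 w4=1 clk=1 w2=0 w1=1 w0=1
  Δ1: clk:1→0
  (1Δ to stable)
t=10 Δ0: w6=0 w3=1 w7=1 w5=0 w4=1 clk=0 w2=0 w1=1 w0=1
  Δ1: clk:0→1
  Δ2: w7:1→0
  Δ3: w5:0→1, w2:0→1
  Δ4: w1:1→0
  Δ5: w5:1→0
  (5Δ to stable)
t=11 Δ0: w6=0 w3=1 w7=0 w5=0 w4=1 clk=1 w2=1 w1=0 w0=1
  Δ1: clk:1→0
  (1Δ to stable)
t=12 Δ0: w6=0 w3=1 w7=0 w5=0 w4=1 clk=0 w2=1 w1=0 w0=1
  Δ1: clk:0→1
  Δ2: w7:0→1
  Δ3: w5:0→1, w2:1→0
  Δ4: w1:0→1
  Δ5: w5:1→0
  (5Δ to stable)
t=13 Δ0: w6=0 w3=1 w7=1 w5=0 w4=1 clk=1 w2=0 w1=1 w0=1
  Δ1: clk:1→0
  (1Δ to stable)
t=14 Δ0: w6=0 w3=1 w7=1 w5=0 w4=1 clk=0 w2=0 w1=1 w0=1
  Δ1: clk:0→1
  Δ2: w7:1→0
  Δ3: w5:0→1, w2:0→1
  Δ4: w1:1→0
  Δ5: w5:1→0
  (5Δ to stable)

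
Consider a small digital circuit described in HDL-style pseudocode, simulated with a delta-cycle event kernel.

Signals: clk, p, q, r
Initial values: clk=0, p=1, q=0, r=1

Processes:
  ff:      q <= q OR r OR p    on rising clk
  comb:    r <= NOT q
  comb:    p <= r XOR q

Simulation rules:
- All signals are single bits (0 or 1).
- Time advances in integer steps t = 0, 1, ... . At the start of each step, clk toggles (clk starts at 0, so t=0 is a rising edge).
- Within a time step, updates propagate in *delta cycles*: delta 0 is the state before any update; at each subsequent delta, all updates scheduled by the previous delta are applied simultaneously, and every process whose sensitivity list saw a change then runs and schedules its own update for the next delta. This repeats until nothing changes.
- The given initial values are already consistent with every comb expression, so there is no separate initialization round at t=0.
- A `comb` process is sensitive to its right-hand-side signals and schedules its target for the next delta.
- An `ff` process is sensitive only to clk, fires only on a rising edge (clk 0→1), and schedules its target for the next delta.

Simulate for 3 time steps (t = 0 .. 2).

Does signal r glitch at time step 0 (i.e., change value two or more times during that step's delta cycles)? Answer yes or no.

no

t0.Δ0 p=1 clk=0 q=0 r=1
t0.Δ1 p=1 clk=1 q=0 r=1
t0.Δ2 p=1 clk=1 q=1 r=1
t0.Δ3 p=0 clk=1 q=1 r=0
t0.Δ4 p=1 clk=1 q=1 r=0
t1.Δ0 p=1 clk=1 q=1 r=0
t1.Δ1 p=1 clk=0 q=1 r=0
t2.Δ0 p=1 clk=0 q=1 r=0
t2.Δ1 p=1 clk=1 q=1 r=0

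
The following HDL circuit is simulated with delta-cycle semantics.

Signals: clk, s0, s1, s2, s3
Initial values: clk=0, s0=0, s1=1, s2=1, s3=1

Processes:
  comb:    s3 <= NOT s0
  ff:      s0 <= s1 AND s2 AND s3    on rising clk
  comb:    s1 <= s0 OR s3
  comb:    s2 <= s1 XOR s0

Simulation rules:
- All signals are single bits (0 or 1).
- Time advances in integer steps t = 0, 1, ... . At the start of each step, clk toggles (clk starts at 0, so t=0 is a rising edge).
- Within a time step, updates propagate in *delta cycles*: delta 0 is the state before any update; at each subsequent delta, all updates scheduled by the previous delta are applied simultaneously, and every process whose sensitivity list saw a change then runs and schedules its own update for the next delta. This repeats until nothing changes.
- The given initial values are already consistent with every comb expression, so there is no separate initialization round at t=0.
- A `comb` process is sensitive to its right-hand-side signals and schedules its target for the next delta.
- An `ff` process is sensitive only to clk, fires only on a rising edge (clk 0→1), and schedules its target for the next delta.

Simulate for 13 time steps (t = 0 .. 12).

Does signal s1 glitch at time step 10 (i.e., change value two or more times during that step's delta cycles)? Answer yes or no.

yes

t0.Δ0 s1=1 s2=1 clk=0 s0=0 s3=1
t0.Δ1 s1=1 s2=1 clk=1 s0=0 s3=1
t0.Δ2 s1=1 s2=1 clk=1 s0=1 s3=1
t0.Δ3 s1=1 s2=0 clk=1 s0=1 s3=0
t1.Δ0 s1=1 s2=0 clk=1 s0=1 s3=0
t1.Δ1 s1=1 s2=0 clk=0 s0=1 s3=0
t2.Δ0 s1=1 s2=0 clk=0 s0=1 s3=0
t2.Δ1 s1=1 s2=0 clk=1 s0=1 s3=0
t2.Δ2 s1=1 s2=0 clk=1 s0=0 s3=0
t2.Δ3 s1=0 s2=1 clk=1 s0=0 s3=1
t2.Δ4 s1=1 s2=0 clk=1 s0=0 s3=1
t2.Δ5 s1=1 s2=1 clk=1 s0=0 s3=1
t3.Δ0 s1=1 s2=1 clk=1 s0=0 s3=1
t3.Δ1 s1=1 s2=1 clk=0 s0=0 s3=1
t4.Δ0 s1=1 s2=1 clk=0 s0=0 s3=1
t4.Δ1 s1=1 s2=1 clk=1 s0=0 s3=1
t4.Δ2 s1=1 s2=1 clk=1 s0=1 s3=1
t4.Δ3 s1=1 s2=0 clk=1 s0=1 s3=0
t5.Δ0 s1=1 s2=0 clk=1 s0=1 s3=0
t5.Δ1 s1=1 s2=0 clk=0 s0=1 s3=0
t6.Δ0 s1=1 s2=0 clk=0 s0=1 s3=0
t6.Δ1 s1=1 s2=0 clk=1 s0=1 s3=0
t6.Δ2 s1=1 s2=0 clk=1 s0=0 s3=0
t6.Δ3 s1=0 s2=1 clk=1 s0=0 s3=1
t6.Δ4 s1=1 s2=0 clk=1 s0=0 s3=1
t6.Δ5 s1=1 s2=1 clk=1 s0=0 s3=1
t7.Δ0 s1=1 s2=1 clk=1 s0=0 s3=1
t7.Δ1 s1=1 s2=1 clk=0 s0=0 s3=1
t8.Δ0 s1=1 s2=1 clk=0 s0=0 s3=1
t8.Δ1 s1=1 s2=1 clk=1 s0=0 s3=1
t8.Δ2 s1=1 s2=1 clk=1 s0=1 s3=1
t8.Δ3 s1=1 s2=0 clk=1 s0=1 s3=0
t9.Δ0 s1=1 s2=0 clk=1 s0=1 s3=0
t9.Δ1 s1=1 s2=0 clk=0 s0=1 s3=0
t10.Δ0 s1=1 s2=0 clk=0 s0=1 s3=0
t10.Δ1 s1=1 s2=0 clk=1 s0=1 s3=0
t10.Δ2 s1=1 s2=0 clk=1 s0=0 s3=0
t10.Δ3 s1=0 s2=1 clk=1 s0=0 s3=1
t10.Δ4 s1=1 s2=0 clk=1 s0=0 s3=1
t10.Δ5 s1=1 s2=1 clk=1 s0=0 s3=1
t11.Δ0 s1=1 s2=1 clk=1 s0=0 s3=1
t11.Δ1 s1=1 s2=1 clk=0 s0=0 s3=1
t12.Δ0 s1=1 s2=1 clk=0 s0=0 s3=1
t12.Δ1 s1=1 s2=1 clk=1 s0=0 s3=1
t12.Δ2 s1=1 s2=1 clk=1 s0=1 s3=1
t12.Δ3 s1=1 s2=0 clk=1 s0=1 s3=0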